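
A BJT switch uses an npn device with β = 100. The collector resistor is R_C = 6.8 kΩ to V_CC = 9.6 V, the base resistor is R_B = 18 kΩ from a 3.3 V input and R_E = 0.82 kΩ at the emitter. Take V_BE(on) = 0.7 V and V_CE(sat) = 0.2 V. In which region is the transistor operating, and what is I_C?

Assume active: I_B = (3.3 − 0.7)/(18 + 101×0.82) = 0.0258 mA, I_C = β·I_B = 2.58 mA.
Then V_CE = 9.6 − 2.58×6.8 − 2.6×0.82 = -10.1 V < 0.2 V — the active assumption fails.
Re-solve with V_CE = 0.2 V. KCL at the emitter: V_E/R_E = (V_BB−0.7−V_E)/R_B + (V_CC−0.2−V_E)/R_C, giving V_E = 1.07 V.
I_C = (V_CC − 0.2 − V_E)/R_C = (9.4 − 1.07)/6.8 = 1.22 mA.
Check: I_B = (2.6 − 1.07)/18 = 0.0848 mA, and β·I_B = 8.48 mA > I_C, confirming saturation.

saturation; I_C ≈ 1.2 mA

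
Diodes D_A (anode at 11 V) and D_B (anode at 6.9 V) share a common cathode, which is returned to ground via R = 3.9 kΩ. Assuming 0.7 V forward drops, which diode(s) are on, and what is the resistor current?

Assume both conduct. Then node N would need to be at both 11−0.7 = 10.3 V and 6.9−0.7 = 6.2 V, which is impossible.
Assume only D_A conducts: V_N = 11 − 0.7 = 10.3 V, so I_R = 10.3/3.9 = 2.64 mA.
Check D_B: its anode-to-cathode voltage is 6.9 − 10.3 = -3.4 V < 0.7 V, so it is off. The assumption is consistent.

Only D_A conducts; I_R ≈ 2.6 mA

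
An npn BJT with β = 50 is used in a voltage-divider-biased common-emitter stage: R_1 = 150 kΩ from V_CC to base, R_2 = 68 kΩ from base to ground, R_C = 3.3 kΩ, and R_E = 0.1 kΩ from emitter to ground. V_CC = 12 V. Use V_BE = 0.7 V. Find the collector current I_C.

I_C ≈ 2.9 mA

Thevenize the base divider: V_Th = V_CC·R_2/(R_1+R_2) = 12×68/218 = 3.74 V, R_Th = R_1‖R_2 = 46.8 kΩ.
Base-emitter loop: V_Th = I_B·R_Th + V_BE + (β+1)I_B·R_E, so I_B = (3.74 − 0.7) / (46.8 + 51×0.1) = 0.0586 mA.
I_C = β·I_B = 50×0.0586 = 2.93 mA, and I_E = (β+1)I_B = 2.99 mA.
V_CE = V_CC − I_C·R_C − I_E·R_E = 12 − 2.93×3.3 − 2.99×0.1 = 2.02 V.
V_CE = 2.02 V > 0.2 V confirms active-region operation.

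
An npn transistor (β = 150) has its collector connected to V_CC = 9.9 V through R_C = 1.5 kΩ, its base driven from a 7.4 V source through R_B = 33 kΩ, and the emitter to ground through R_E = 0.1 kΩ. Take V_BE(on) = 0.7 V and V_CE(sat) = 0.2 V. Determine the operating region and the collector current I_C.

Assume active: I_B = (7.4 − 0.7)/(33 + 151×0.1) = 0.139 mA, I_C = β·I_B = 20.9 mA.
Then V_CE = 9.9 − 20.9×1.5 − 21×0.1 = -23.5 V < 0.2 V — the active assumption fails.
Re-solve with V_CE = 0.2 V. KCL at the emitter: V_E/R_E = (V_BB−0.7−V_E)/R_B + (V_CC−0.2−V_E)/R_C, giving V_E = 0.624 V.
I_C = (V_CC − 0.2 − V_E)/R_C = (9.7 − 0.624)/1.5 = 6.05 mA.
Check: I_B = (6.7 − 0.624)/33 = 0.184 mA, and β·I_B = 27.6 mA > I_C, confirming saturation.

saturation; I_C ≈ 6.1 mA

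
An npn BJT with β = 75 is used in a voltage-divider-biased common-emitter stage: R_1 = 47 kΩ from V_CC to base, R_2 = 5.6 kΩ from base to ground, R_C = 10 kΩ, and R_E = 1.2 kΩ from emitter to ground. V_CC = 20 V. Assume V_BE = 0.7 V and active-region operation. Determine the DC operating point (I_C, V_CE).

I_C ≈ 1.1 mA, V_CE ≈ 7.5 V

Thevenize the base divider: V_Th = V_CC·R_2/(R_1+R_2) = 20×5.6/52.6 = 2.13 V, R_Th = R_1‖R_2 = 5 kΩ.
Base-emitter loop: V_Th = I_B·R_Th + V_BE + (β+1)I_B·R_E, so I_B = (2.13 − 0.7) / (5 + 76×1.2) = 0.0149 mA.
I_C = β·I_B = 75×0.0149 = 1.11 mA, and I_E = (β+1)I_B = 1.13 mA.
V_CE = V_CC − I_C·R_C − I_E·R_E = 20 − 1.11×10 − 1.13×1.2 = 7.5 V.
V_CE = 7.5 V > 0.2 V confirms active-region operation.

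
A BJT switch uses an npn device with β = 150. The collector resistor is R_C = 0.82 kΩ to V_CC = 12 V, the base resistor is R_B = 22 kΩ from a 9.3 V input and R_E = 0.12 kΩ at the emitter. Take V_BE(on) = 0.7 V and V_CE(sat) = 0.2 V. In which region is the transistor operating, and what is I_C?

saturation; I_C ≈ 13 mA

Assume active: I_B = (9.3 − 0.7)/(22 + 151×0.12) = 0.214 mA, I_C = β·I_B = 32.2 mA.
Then V_CE = 12 − 32.2×0.82 − 32.4×0.12 = -18.3 V < 0.2 V — the active assumption fails.
Re-solve with V_CE = 0.2 V. KCL at the emitter: V_E/R_E = (V_BB−0.7−V_E)/R_B + (V_CC−0.2−V_E)/R_C, giving V_E = 1.54 V.
I_C = (V_CC − 0.2 − V_E)/R_C = (11.8 − 1.54)/0.82 = 12.5 mA.
Check: I_B = (8.6 − 1.54)/22 = 0.321 mA, and β·I_B = 48.1 mA > I_C, confirming saturation.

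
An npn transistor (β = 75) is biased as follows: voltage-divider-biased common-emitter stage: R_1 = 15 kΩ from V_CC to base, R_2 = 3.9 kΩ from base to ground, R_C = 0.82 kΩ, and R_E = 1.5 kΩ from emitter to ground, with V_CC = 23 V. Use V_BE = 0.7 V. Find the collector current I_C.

Thevenize the base divider: V_Th = V_CC·R_2/(R_1+R_2) = 23×3.9/18.9 = 4.75 V, R_Th = R_1‖R_2 = 3.1 kΩ.
Base-emitter loop: V_Th = I_B·R_Th + V_BE + (β+1)I_B·R_E, so I_B = (4.75 − 0.7) / (3.1 + 76×1.5) = 0.0346 mA.
I_C = β·I_B = 75×0.0346 = 2.59 mA, and I_E = (β+1)I_B = 2.63 mA.
V_CE = V_CC − I_C·R_C − I_E·R_E = 23 − 2.59×0.82 − 2.63×1.5 = 16.9 V.
V_CE = 16.9 V > 0.2 V confirms active-region operation.

I_C ≈ 2.6 mA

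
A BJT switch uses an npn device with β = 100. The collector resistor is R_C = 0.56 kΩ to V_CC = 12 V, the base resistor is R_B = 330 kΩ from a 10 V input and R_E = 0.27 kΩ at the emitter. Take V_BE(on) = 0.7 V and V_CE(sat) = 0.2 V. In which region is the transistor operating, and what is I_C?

active; I_C ≈ 2.6 mA

Assume active. Base-emitter loop: I_B = (V_BB − V_BE)/(R_B + (β+1)R_E) = (10 − 0.7)/(330 + 101×0.27) = 0.026 mA.
I_C = β·I_B = 100×0.026 = 2.6 mA.
V_CE = V_CC − I_C·R_C − I_E·R_E = 12 − 2.6×0.56 − 2.63×0.27 = 9.83 V > V_CE(sat), so the active-region assumption holds.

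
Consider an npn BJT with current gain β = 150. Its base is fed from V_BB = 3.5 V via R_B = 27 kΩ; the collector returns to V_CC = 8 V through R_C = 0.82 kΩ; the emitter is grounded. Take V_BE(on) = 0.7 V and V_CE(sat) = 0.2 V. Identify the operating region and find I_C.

saturation; I_C ≈ 9.5 mA

Assume active: I_B = (3.5 − 0.7)/27 = 0.104 mA, giving I_C = β·I_B = 15.6 mA.
But then V_CE = 8 − 15.6×0.82 = -4.76 V < V_CE(sat) = 0.2 V — impossible in the active region.
So the transistor is saturated. With V_CE = 0.2 V, I_C = (V_CC − 0.2)/R_C = 7.8/0.82 = 9.51 mA.
Check: β·I_B = 15.6 mA > I_C = 9.51 mA, confirming saturation.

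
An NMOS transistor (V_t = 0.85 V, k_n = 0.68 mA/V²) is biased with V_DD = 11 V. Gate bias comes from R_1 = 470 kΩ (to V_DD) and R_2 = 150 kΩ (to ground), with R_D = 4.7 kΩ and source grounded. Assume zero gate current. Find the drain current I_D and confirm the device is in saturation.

I_D ≈ 1.1 mA

V_G = V_DD·R_2/(R_1+R_2) = 11×150/620 = 2.66 V. With the source grounded, V_GS = V_G = 2.66 V.
Assume saturation: I_D = (k_n/2)(V_GS − V_t)² = (0.68/2)×(2.66 − 0.85)² = 0.34×1.81² = 1.12 mA.
V_DS = V_DD − I_D·R_D = 11 − 1.12×4.7 = 5.76 V.
Saturation requires V_DS ≥ V_GS − V_t = 1.81 V; 5.76 ≥ 1.81 ✓.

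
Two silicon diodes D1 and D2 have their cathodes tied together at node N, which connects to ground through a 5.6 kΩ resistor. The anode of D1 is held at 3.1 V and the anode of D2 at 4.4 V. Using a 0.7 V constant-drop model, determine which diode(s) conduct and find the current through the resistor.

Assume both conduct. Then node N would need to be at both 3.1−0.7 = 2.4 V and 4.4−0.7 = 3.7 V, which is impossible.
Assume only D2 conducts: V_N = 4.4 − 0.7 = 3.7 V, so I_R = 3.7/5.6 = 0.661 mA.
Check D1: its anode-to-cathode voltage is 3.1 − 3.7 = -0.6 V < 0.7 V, so it is off. The assumption is consistent.

Only D2 conducts; I_R ≈ 0.66 mA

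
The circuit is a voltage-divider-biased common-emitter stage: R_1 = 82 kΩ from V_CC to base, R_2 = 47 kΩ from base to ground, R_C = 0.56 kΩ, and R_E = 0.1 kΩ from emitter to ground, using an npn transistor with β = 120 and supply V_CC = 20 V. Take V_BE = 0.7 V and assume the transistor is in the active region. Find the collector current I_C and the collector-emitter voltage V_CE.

I_C ≈ 19 mA, V_CE ≈ 7.6 V

Thevenize the base divider: V_Th = V_CC·R_2/(R_1+R_2) = 20×47/129 = 7.29 V, R_Th = R_1‖R_2 = 29.9 kΩ.
Base-emitter loop: V_Th = I_B·R_Th + V_BE + (β+1)I_B·R_E, so I_B = (7.29 − 0.7) / (29.9 + 121×0.1) = 0.157 mA.
I_C = β·I_B = 120×0.157 = 18.8 mA, and I_E = (β+1)I_B = 19 mA.
V_CE = V_CC − I_C·R_C − I_E·R_E = 20 − 18.8×0.56 − 19×0.1 = 7.56 V.
V_CE = 7.56 V > 0.2 V confirms active-region operation.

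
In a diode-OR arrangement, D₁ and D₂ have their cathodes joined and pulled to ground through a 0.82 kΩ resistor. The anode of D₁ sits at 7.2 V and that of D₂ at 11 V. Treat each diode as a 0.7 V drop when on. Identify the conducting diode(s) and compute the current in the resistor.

Only D₂ conducts; I_R ≈ 13 mA

Assume both conduct. Then node N would need to be at both 7.2−0.7 = 6.5 V and 11−0.7 = 10.3 V, which is impossible.
Assume only D₂ conducts: V_N = 11 − 0.7 = 10.3 V, so I_R = 10.3/0.82 = 12.6 mA.
Check D₁: its anode-to-cathode voltage is 7.2 − 10.3 = -3.1 V < 0.7 V, so it is off. The assumption is consistent.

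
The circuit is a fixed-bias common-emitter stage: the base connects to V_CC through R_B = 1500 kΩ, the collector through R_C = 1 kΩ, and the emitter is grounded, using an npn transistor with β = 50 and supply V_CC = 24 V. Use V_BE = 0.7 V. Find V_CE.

V_CE ≈ 23 V

Base loop: V_CC = I_B·R_B + V_BE, so I_B = (24 − 0.7)/1500 kΩ = 0.0155 mA.
In the active region I_C = β·I_B = 50 × 0.0155 = 0.777 mA.
Collector loop: V_CE = V_CC − I_C·R_C = 24 − 0.777×1 = 23.2 V.
Since V_CE = 23.2 V > V_CE(sat) ≈ 0.2 V, the transistor is in the active region as assumed.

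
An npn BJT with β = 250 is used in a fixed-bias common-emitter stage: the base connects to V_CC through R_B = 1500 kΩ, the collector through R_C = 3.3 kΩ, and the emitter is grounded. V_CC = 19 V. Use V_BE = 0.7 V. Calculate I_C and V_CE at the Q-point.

Base loop: V_CC = I_B·R_B + V_BE, so I_B = (19 − 0.7)/1500 kΩ = 0.0122 mA.
In the active region I_C = β·I_B = 250 × 0.0122 = 3.05 mA.
Collector loop: V_CE = V_CC − I_C·R_C = 19 − 3.05×3.3 = 8.94 V.
Since V_CE = 8.94 V > V_CE(sat) ≈ 0.2 V, the transistor is in the active region as assumed.

I_C ≈ 3.1 mA, V_CE ≈ 8.9 V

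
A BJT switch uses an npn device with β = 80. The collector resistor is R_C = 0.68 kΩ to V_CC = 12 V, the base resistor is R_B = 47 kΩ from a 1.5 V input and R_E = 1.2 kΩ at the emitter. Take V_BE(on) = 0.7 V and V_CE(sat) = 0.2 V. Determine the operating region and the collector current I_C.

active; I_C ≈ 0.44 mA

Assume active. Base-emitter loop: I_B = (V_BB − V_BE)/(R_B + (β+1)R_E) = (1.5 − 0.7)/(47 + 81×1.2) = 0.00555 mA.
I_C = β·I_B = 80×0.00555 = 0.444 mA.
V_CE = V_CC − I_C·R_C − I_E·R_E = 12 − 0.444×0.68 − 0.449×1.2 = 11.2 V > V_CE(sat), so the active-region assumption holds.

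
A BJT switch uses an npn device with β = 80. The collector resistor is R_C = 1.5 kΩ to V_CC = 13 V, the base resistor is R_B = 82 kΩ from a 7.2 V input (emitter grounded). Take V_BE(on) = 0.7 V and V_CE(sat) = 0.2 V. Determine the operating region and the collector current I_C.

Assume active. Base-emitter loop: I_B = (V_BB − V_BE)/R_B = (7.2 − 0.7)/82 = 0.0793 mA.
I_C = β·I_B = 80×0.0793 = 6.34 mA.
V_CE = V_CC − I_C·R_C = 13 − 6.34×1.5 = 3.49 V > V_CE(sat), so the active-region assumption holds.

active; I_C ≈ 6.3 mA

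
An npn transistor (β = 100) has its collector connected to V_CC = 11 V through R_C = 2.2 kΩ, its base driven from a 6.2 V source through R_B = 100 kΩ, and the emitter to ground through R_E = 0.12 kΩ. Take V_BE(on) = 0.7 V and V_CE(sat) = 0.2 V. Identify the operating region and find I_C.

Assume active: I_B = (6.2 − 0.7)/(100 + 101×0.12) = 0.0491 mA, I_C = β·I_B = 4.91 mA.
Then V_CE = 11 − 4.91×2.2 − 4.95×0.12 = -0.387 V < 0.2 V — the active assumption fails.
Re-solve with V_CE = 0.2 V. KCL at the emitter: V_E/R_E = (V_BB−0.7−V_E)/R_B + (V_CC−0.2−V_E)/R_C, giving V_E = 0.564 V.
I_C = (V_CC − 0.2 − V_E)/R_C = (10.8 − 0.564)/2.2 = 4.65 mA.
Check: I_B = (5.5 − 0.564)/100 = 0.0494 mA, and β·I_B = 4.94 mA > I_C, confirming saturation.

saturation; I_C ≈ 4.7 mA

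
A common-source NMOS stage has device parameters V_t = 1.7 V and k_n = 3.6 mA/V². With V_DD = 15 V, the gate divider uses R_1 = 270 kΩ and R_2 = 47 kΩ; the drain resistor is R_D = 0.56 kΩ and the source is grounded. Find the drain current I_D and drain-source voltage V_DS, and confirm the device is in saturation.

V_G = V_DD·R_2/(R_1+R_2) = 15×47/317 = 2.22 V. With the source grounded, V_GS = V_G = 2.22 V.
Assume saturation: I_D = (k_n/2)(V_GS − V_t)² = (3.6/2)×(2.22 − 1.7)² = 1.8×0.524² = 0.494 mA.
V_DS = V_DD − I_D·R_D = 15 − 0.494×0.56 = 14.7 V.
Saturation requires V_DS ≥ V_GS − V_t = 0.524 V; 14.7 ≥ 0.524 ✓.

I_D ≈ 0.49 mA, V_DS ≈ 15 V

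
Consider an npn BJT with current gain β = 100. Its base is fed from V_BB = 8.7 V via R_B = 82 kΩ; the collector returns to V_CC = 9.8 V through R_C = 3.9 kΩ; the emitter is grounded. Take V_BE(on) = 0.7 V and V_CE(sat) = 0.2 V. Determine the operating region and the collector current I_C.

saturation; I_C ≈ 2.5 mA

Assume active: I_B = (8.7 − 0.7)/82 = 0.0976 mA, giving I_C = β·I_B = 9.76 mA.
But then V_CE = 9.8 − 9.76×3.9 = -28.2 V < V_CE(sat) = 0.2 V — impossible in the active region.
So the transistor is saturated. With V_CE = 0.2 V, I_C = (V_CC − 0.2)/R_C = 9.6/3.9 = 2.46 mA.
Check: β·I_B = 9.76 mA > I_C = 2.46 mA, confirming saturation.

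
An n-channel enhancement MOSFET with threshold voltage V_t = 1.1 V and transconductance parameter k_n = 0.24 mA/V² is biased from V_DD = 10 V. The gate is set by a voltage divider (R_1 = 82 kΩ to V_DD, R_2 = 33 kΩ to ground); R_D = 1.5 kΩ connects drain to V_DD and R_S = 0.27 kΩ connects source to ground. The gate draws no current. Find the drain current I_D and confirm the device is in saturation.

I_D ≈ 0.34 mA

V_G = V_DD·R_2/(R_1+R_2) = 10×33/115 = 2.87 V.
Assume saturation: I_D = (k_n/2)(V_GS − V_t)² with V_GS = V_G − I_D·R_S = 2.87 − 0.27·I_D.
Substituting gives 0.00875·I_D² − 1.11·I_D + 0.376 = 0, with roots I_D = 0.338 or 127 mA.
The root I_D = 127 mA gives V_GS = -31.4 V ≤ V_t, so take I_D = 0.338 mA.
Then V_GS = 2.78 V and V_DS = V_DD − I_D(R_D+R_S) = 10 − 0.338×1.77 = 9.4 V.
Saturation requires V_DS ≥ V_GS − V_t = 1.68 V; 9.4 ≥ 1.68 ✓.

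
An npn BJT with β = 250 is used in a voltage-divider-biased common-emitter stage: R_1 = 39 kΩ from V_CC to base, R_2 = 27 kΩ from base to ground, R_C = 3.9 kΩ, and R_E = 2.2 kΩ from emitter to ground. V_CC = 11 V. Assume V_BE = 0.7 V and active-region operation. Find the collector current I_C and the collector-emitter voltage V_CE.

I_C ≈ 1.7 mA, V_CE ≈ 0.79 V

Thevenize the base divider: V_Th = V_CC·R_2/(R_1+R_2) = 11×27/66 = 4.5 V, R_Th = R_1‖R_2 = 16 kΩ.
Base-emitter loop: V_Th = I_B·R_Th + V_BE + (β+1)I_B·R_E, so I_B = (4.5 − 0.7) / (16 + 251×2.2) = 0.00669 mA.
I_C = β·I_B = 250×0.00669 = 1.67 mA, and I_E = (β+1)I_B = 1.68 mA.
V_CE = V_CC − I_C·R_C − I_E·R_E = 11 − 1.67×3.9 − 1.68×2.2 = 0.786 V.
V_CE = 0.786 V > 0.2 V confirms active-region operation.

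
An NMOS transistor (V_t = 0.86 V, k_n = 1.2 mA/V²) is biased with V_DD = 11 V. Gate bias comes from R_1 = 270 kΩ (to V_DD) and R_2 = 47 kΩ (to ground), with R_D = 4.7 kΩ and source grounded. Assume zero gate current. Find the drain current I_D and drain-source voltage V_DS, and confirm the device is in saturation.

V_G = V_DD·R_2/(R_1+R_2) = 11×47/317 = 1.63 V. With the source grounded, V_GS = V_G = 1.63 V.
Assume saturation: I_D = (k_n/2)(V_GS − V_t)² = (1.2/2)×(1.63 − 0.86)² = 0.6×0.771² = 0.357 mA.
V_DS = V_DD − I_D·R_D = 11 − 0.357×4.7 = 9.32 V.
Saturation requires V_DS ≥ V_GS − V_t = 0.771 V; 9.32 ≥ 0.771 ✓.

I_D ≈ 0.36 mA, V_DS ≈ 9.3 V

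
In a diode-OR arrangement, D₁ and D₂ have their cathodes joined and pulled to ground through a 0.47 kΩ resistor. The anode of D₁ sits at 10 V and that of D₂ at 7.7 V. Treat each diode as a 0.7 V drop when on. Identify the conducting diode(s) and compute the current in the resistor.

Only D₁ conducts; I_R ≈ 20 mA

Assume both conduct. Then node N would need to be at both 10−0.7 = 9.3 V and 7.7−0.7 = 7 V, which is impossible.
Assume only D₁ conducts: V_N = 10 − 0.7 = 9.3 V, so I_R = 9.3/0.47 = 19.8 mA.
Check D₂: its anode-to-cathode voltage is 7.7 − 9.3 = -1.6 V < 0.7 V, so it is off. The assumption is consistent.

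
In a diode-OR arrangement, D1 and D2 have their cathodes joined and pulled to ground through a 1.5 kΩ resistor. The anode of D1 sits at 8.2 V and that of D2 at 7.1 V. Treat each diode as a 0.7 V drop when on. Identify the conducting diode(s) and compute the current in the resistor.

Only D1 conducts; I_R ≈ 5 mA

Assume both conduct. Then node N would need to be at both 8.2−0.7 = 7.5 V and 7.1−0.7 = 6.4 V, which is impossible.
Assume only D1 conducts: V_N = 8.2 − 0.7 = 7.5 V, so I_R = 7.5/1.5 = 5 mA.
Check D2: its anode-to-cathode voltage is 7.1 − 7.5 = -0.4 V < 0.7 V, so it is off. The assumption is consistent.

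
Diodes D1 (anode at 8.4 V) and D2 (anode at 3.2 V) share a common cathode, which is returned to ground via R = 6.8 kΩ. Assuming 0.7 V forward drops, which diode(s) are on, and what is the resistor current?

Assume both conduct. Then node N would need to be at both 8.4−0.7 = 7.7 V and 3.2−0.7 = 2.5 V, which is impossible.
Assume only D1 conducts: V_N = 8.4 − 0.7 = 7.7 V, so I_R = 7.7/6.8 = 1.13 mA.
Check D2: its anode-to-cathode voltage is 3.2 − 7.7 = -4.5 V < 0.7 V, so it is off. The assumption is consistent.

Only D1 conducts; I_R ≈ 1.1 mA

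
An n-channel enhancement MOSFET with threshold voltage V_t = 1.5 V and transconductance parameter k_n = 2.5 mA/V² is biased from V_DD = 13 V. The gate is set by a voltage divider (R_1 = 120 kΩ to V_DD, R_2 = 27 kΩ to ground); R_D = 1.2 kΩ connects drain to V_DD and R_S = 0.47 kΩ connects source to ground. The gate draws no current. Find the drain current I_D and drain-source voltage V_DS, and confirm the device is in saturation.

I_D ≈ 0.52 mA, V_DS ≈ 12 V

V_G = V_DD·R_2/(R_1+R_2) = 13×27/147 = 2.39 V.
Assume saturation: I_D = (k_n/2)(V_GS − V_t)² with V_GS = V_G − I_D·R_S = 2.39 − 0.47·I_D.
Substituting gives 0.276·I_D² − 2.04·I_D + 0.985 = 0, with roots I_D = 0.519 or 6.88 mA.
The root I_D = 6.88 mA gives V_GS = -0.846 V ≤ V_t, so take I_D = 0.519 mA.
Then V_GS = 2.14 V and V_DS = V_DD − I_D(R_D+R_S) = 13 − 0.519×1.67 = 12.1 V.
Saturation requires V_DS ≥ V_GS − V_t = 0.644 V; 12.1 ≥ 0.644 ✓.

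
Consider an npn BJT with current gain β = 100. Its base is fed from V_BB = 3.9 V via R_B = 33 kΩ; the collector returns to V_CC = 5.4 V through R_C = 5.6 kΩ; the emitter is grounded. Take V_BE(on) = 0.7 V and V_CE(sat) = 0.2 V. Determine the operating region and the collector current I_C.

saturation; I_C ≈ 0.93 mA

Assume active: I_B = (3.9 − 0.7)/33 = 0.097 mA, giving I_C = β·I_B = 9.7 mA.
But then V_CE = 5.4 − 9.7×5.6 = -48.9 V < V_CE(sat) = 0.2 V — impossible in the active region.
So the transistor is saturated. With V_CE = 0.2 V, I_C = (V_CC − 0.2)/R_C = 5.2/5.6 = 0.929 mA.
Check: β·I_B = 9.7 mA > I_C = 0.929 mA, confirming saturation.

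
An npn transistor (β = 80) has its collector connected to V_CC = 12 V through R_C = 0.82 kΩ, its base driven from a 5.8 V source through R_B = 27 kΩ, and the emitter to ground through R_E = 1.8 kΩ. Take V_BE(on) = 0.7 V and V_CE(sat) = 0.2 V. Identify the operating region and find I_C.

active; I_C ≈ 2.4 mA

Assume active. Base-emitter loop: I_B = (V_BB − V_BE)/(R_B + (β+1)R_E) = (5.8 − 0.7)/(27 + 81×1.8) = 0.0295 mA.
I_C = β·I_B = 80×0.0295 = 2.36 mA.
V_CE = V_CC − I_C·R_C − I_E·R_E = 12 − 2.36×0.82 − 2.39×1.8 = 5.76 V > V_CE(sat), so the active-region assumption holds.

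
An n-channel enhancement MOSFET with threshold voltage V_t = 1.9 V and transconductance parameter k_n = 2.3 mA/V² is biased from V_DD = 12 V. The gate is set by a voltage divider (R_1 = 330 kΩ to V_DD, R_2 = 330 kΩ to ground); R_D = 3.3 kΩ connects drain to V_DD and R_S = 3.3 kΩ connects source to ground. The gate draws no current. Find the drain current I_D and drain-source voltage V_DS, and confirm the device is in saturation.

I_D ≈ 0.96 mA, V_DS ≈ 5.6 V

V_G = V_DD·R_2/(R_1+R_2) = 12×330/660 = 6 V.
Assume saturation: I_D = (k_n/2)(V_GS − V_t)² with V_GS = V_G − I_D·R_S = 6 − 3.3·I_D.
Substituting gives 12.5·I_D² − 32.1·I_D + 19.3 = 0, with roots I_D = 0.965 or 1.6 mA.
The root I_D = 1.6 mA gives V_GS = 0.721 V ≤ V_t, so take I_D = 0.965 mA.
Then V_GS = 2.82 V and V_DS = V_DD − I_D(R_D+R_S) = 12 − 0.965×6.6 = 5.63 V.
Saturation requires V_DS ≥ V_GS − V_t = 0.916 V; 5.63 ≥ 0.916 ✓.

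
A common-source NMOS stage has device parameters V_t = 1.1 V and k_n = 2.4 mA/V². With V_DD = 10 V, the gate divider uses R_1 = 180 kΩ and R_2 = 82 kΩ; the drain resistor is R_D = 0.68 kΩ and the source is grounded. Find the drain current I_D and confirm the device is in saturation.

I_D ≈ 4.9 mA

V_G = V_DD·R_2/(R_1+R_2) = 10×82/262 = 3.13 V. With the source grounded, V_GS = V_G = 3.13 V.
Assume saturation: I_D = (k_n/2)(V_GS − V_t)² = (2.4/2)×(3.13 − 1.1)² = 1.2×2.03² = 4.94 mA.
V_DS = V_DD − I_D·R_D = 10 − 4.94×0.68 = 6.64 V.
Saturation requires V_DS ≥ V_GS − V_t = 2.03 V; 6.64 ≥ 2.03 ✓.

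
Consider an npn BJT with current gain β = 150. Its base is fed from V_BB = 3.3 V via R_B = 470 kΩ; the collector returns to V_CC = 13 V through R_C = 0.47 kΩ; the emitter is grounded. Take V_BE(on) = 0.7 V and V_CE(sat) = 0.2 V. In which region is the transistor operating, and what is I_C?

active; I_C ≈ 0.83 mA

Assume active. Base-emitter loop: I_B = (V_BB − V_BE)/R_B = (3.3 − 0.7)/470 = 0.00553 mA.
I_C = β·I_B = 150×0.00553 = 0.83 mA.
V_CE = V_CC − I_C·R_C = 13 − 0.83×0.47 = 12.6 V > V_CE(sat), so the active-region assumption holds.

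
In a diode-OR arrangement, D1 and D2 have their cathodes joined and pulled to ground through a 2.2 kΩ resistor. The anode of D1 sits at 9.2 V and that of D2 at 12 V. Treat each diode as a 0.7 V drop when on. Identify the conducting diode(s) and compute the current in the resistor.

Only D2 conducts; I_R ≈ 5.1 mA

Assume both conduct. Then node N would need to be at both 9.2−0.7 = 8.5 V and 12−0.7 = 11.3 V, which is impossible.
Assume only D2 conducts: V_N = 12 − 0.7 = 11.3 V, so I_R = 11.3/2.2 = 5.14 mA.
Check D1: its anode-to-cathode voltage is 9.2 − 11.3 = -2.1 V < 0.7 V, so it is off. The assumption is consistent.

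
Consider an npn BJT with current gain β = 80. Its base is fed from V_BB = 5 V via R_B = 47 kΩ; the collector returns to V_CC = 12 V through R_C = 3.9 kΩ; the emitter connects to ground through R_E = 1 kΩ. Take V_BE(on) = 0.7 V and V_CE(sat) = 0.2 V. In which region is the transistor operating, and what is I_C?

saturation; I_C ≈ 2.4 mA

Assume active: I_B = (5 − 0.7)/(47 + 81×1) = 0.0336 mA, I_C = β·I_B = 2.69 mA.
Then V_CE = 12 − 2.69×3.9 − 2.72×1 = -1.2 V < 0.2 V — the active assumption fails.
Re-solve with V_CE = 0.2 V. KCL at the emitter: V_E/R_E = (V_BB−0.7−V_E)/R_B + (V_CC−0.2−V_E)/R_C, giving V_E = 2.44 V.
I_C = (V_CC − 0.2 − V_E)/R_C = (11.8 − 2.44)/3.9 = 2.4 mA.
Check: I_B = (4.3 − 2.44)/47 = 0.0396 mA, and β·I_B = 3.17 mA > I_C, confirming saturation.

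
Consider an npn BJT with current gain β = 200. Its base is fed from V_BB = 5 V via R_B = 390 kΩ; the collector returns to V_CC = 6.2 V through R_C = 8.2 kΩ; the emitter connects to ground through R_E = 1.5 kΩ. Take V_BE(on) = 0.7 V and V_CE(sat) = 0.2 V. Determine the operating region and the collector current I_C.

Assume active: I_B = (5 − 0.7)/(390 + 201×1.5) = 0.00622 mA, I_C = β·I_B = 1.24 mA.
Then V_CE = 6.2 − 1.24×8.2 − 1.25×1.5 = -5.87 V < 0.2 V — the active assumption fails.
Re-solve with V_CE = 0.2 V. KCL at the emitter: V_E/R_E = (V_BB−0.7−V_E)/R_B + (V_CC−0.2−V_E)/R_C, giving V_E = 0.939 V.
I_C = (V_CC − 0.2 − V_E)/R_C = (6 − 0.939)/8.2 = 0.617 mA.
Check: I_B = (4.3 − 0.939)/390 = 0.00862 mA, and β·I_B = 1.72 mA > I_C, confirming saturation.

saturation; I_C ≈ 0.62 mA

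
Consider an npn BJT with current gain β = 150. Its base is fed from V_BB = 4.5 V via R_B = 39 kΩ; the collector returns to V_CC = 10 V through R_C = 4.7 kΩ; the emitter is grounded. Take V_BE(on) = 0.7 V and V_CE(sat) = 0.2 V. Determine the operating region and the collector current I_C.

saturation; I_C ≈ 2.1 mA

Assume active: I_B = (4.5 − 0.7)/39 = 0.0974 mA, giving I_C = β·I_B = 14.6 mA.
But then V_CE = 10 − 14.6×4.7 = -58.7 V < V_CE(sat) = 0.2 V — impossible in the active region.
So the transistor is saturated. With V_CE = 0.2 V, I_C = (V_CC − 0.2)/R_C = 9.8/4.7 = 2.09 mA.
Check: β·I_B = 14.6 mA > I_C = 2.09 mA, confirming saturation.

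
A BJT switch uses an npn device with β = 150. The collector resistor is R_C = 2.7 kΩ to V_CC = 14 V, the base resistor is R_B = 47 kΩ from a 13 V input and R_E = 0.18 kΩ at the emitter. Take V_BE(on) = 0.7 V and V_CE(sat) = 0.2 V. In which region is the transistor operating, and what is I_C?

saturation; I_C ≈ 4.8 mA

Assume active: I_B = (13 − 0.7)/(47 + 151×0.18) = 0.166 mA, I_C = β·I_B = 24.9 mA.
Then V_CE = 14 − 24.9×2.7 − 25×0.18 = -57.7 V < 0.2 V — the active assumption fails.
Re-solve with V_CE = 0.2 V. KCL at the emitter: V_E/R_E = (V_BB−0.7−V_E)/R_B + (V_CC−0.2−V_E)/R_C, giving V_E = 0.903 V.
I_C = (V_CC − 0.2 − V_E)/R_C = (13.8 − 0.903)/2.7 = 4.78 mA.
Check: I_B = (12.3 − 0.903)/47 = 0.242 mA, and β·I_B = 36.4 mA > I_C, confirming saturation.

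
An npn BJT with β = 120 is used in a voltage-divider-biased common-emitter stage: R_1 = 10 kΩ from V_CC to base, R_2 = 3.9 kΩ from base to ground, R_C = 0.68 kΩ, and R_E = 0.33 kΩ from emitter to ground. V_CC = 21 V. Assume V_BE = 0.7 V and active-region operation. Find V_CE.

Thevenize the base divider: V_Th = V_CC·R_2/(R_1+R_2) = 21×3.9/13.9 = 5.89 V, R_Th = R_1‖R_2 = 2.81 kΩ.
Base-emitter loop: V_Th = I_B·R_Th + V_BE + (β+1)I_B·R_E, so I_B = (5.89 − 0.7) / (2.81 + 121×0.33) = 0.121 mA.
I_C = β·I_B = 120×0.121 = 14.6 mA, and I_E = (β+1)I_B = 14.7 mA.
V_CE = V_CC − I_C·R_C − I_E·R_E = 21 − 14.6×0.68 − 14.7×0.33 = 6.23 V.
V_CE = 6.23 V > 0.2 V confirms active-region operation.

V_CE ≈ 6.2 V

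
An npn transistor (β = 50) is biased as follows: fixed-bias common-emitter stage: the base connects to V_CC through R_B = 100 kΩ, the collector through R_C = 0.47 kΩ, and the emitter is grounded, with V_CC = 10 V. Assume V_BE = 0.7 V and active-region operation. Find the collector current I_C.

Base loop: V_CC = I_B·R_B + V_BE, so I_B = (10 − 0.7)/100 kΩ = 0.093 mA.
In the active region I_C = β·I_B = 50 × 0.093 = 4.65 mA.
Collector loop: V_CE = V_CC − I_C·R_C = 10 − 4.65×0.47 = 7.81 V.
Since V_CE = 7.81 V > V_CE(sat) ≈ 0.2 V, the transistor is in the active region as assumed.

I_C ≈ 4.7 mA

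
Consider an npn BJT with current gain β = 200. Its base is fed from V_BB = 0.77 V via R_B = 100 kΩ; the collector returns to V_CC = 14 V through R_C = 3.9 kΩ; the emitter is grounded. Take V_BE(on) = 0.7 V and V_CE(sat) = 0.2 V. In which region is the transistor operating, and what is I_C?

active; I_C ≈ 0.14 mA

Assume active. Base-emitter loop: I_B = (V_BB − V_BE)/R_B = (0.77 − 0.7)/100 = 0.0007 mA.
I_C = β·I_B = 200×0.0007 = 0.14 mA.
V_CE = V_CC − I_C·R_C = 14 − 0.14×3.9 = 13.5 V > V_CE(sat), so the active-region assumption holds.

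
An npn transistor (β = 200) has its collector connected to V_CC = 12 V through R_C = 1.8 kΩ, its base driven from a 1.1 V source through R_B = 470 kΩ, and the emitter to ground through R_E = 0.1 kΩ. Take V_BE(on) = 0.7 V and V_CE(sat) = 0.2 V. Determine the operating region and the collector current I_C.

Assume active. Base-emitter loop: I_B = (V_BB − V_BE)/(R_B + (β+1)R_E) = (1.1 − 0.7)/(470 + 201×0.1) = 0.000816 mA.
I_C = β·I_B = 200×0.000816 = 0.163 mA.
V_CE = V_CC − I_C·R_C − I_E·R_E = 12 − 0.163×1.8 − 0.164×0.1 = 11.7 V > V_CE(sat), so the active-region assumption holds.

active; I_C ≈ 0.16 mA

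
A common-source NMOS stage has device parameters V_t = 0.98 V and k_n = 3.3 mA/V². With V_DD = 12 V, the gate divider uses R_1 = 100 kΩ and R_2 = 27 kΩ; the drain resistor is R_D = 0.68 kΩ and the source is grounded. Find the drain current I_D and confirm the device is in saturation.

V_G = V_DD·R_2/(R_1+R_2) = 12×27/127 = 2.55 V. With the source grounded, V_GS = V_G = 2.55 V.
Assume saturation: I_D = (k_n/2)(V_GS − V_t)² = (3.3/2)×(2.55 − 0.98)² = 1.65×1.57² = 4.07 mA.
V_DS = V_DD − I_D·R_D = 12 − 4.07×0.68 = 9.23 V.
Saturation requires V_DS ≥ V_GS − V_t = 1.57 V; 9.23 ≥ 1.57 ✓.

I_D ≈ 4.1 mA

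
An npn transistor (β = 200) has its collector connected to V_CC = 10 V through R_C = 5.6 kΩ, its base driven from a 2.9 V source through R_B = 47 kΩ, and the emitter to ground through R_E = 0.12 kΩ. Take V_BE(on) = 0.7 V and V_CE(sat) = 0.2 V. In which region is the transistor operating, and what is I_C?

saturation; I_C ≈ 1.7 mA

Assume active: I_B = (2.9 − 0.7)/(47 + 201×0.12) = 0.0309 mA, I_C = β·I_B = 6.19 mA.
Then V_CE = 10 − 6.19×5.6 − 6.22×0.12 = -25.4 V < 0.2 V — the active assumption fails.
Re-solve with V_CE = 0.2 V. KCL at the emitter: V_E/R_E = (V_BB−0.7−V_E)/R_B + (V_CC−0.2−V_E)/R_C, giving V_E = 0.211 V.
I_C = (V_CC − 0.2 − V_E)/R_C = (9.8 − 0.211)/5.6 = 1.71 mA.
Check: I_B = (2.2 − 0.211)/47 = 0.0423 mA, and β·I_B = 8.47 mA > I_C, confirming saturation.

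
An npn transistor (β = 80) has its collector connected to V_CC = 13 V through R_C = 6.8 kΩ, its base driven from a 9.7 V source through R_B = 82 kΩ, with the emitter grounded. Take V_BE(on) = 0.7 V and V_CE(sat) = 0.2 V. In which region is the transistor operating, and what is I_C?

saturation; I_C ≈ 1.9 mA

Assume active: I_B = (9.7 − 0.7)/82 = 0.11 mA, giving I_C = β·I_B = 8.78 mA.
But then V_CE = 13 − 8.78×6.8 = -46.7 V < V_CE(sat) = 0.2 V — impossible in the active region.
So the transistor is saturated. With V_CE = 0.2 V, I_C = (V_CC − 0.2)/R_C = 12.8/6.8 = 1.88 mA.
Check: β·I_B = 8.78 mA > I_C = 1.88 mA, confirming saturation.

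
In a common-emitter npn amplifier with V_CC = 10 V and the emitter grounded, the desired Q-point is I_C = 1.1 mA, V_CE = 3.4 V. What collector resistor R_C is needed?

R_C ≈ 6 kΩ

Collector loop: V_CC = I_C·R_C + V_CE.
R_C = (V_CC − V_CE)/I_C = (10 − 3.4)/1.1 = 6 kΩ.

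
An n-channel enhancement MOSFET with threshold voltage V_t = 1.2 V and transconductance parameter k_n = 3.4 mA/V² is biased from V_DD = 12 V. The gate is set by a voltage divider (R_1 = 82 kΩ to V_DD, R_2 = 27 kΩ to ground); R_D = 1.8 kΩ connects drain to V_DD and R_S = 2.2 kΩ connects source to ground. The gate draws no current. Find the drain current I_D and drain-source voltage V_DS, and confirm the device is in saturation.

V_G = V_DD·R_2/(R_1+R_2) = 12×27/109 = 2.97 V.
Assume saturation: I_D = (k_n/2)(V_GS − V_t)² with V_GS = V_G − I_D·R_S = 2.97 − 2.2·I_D.
Substituting gives 8.23·I_D² − 14.3·I_D + 5.34 = 0, with roots I_D = 0.548 or 1.19 mA.
The root I_D = 1.19 mA gives V_GS = 0.365 V ≤ V_t, so take I_D = 0.548 mA.
Then V_GS = 1.77 V and V_DS = V_DD − I_D(R_D+R_S) = 12 − 0.548×4 = 9.81 V.
Saturation requires V_DS ≥ V_GS − V_t = 0.568 V; 9.81 ≥ 0.568 ✓.

I_D ≈ 0.55 mA, V_DS ≈ 9.8 V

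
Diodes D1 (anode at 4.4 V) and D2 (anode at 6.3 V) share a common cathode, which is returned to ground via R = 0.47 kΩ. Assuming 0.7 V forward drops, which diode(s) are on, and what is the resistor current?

Assume both conduct. Then node N would need to be at both 4.4−0.7 = 3.7 V and 6.3−0.7 = 5.6 V, which is impossible.
Assume only D2 conducts: V_N = 6.3 − 0.7 = 5.6 V, so I_R = 5.6/0.47 = 11.9 mA.
Check D1: its anode-to-cathode voltage is 4.4 − 5.6 = -1.2 V < 0.7 V, so it is off. The assumption is consistent.

Only D2 conducts; I_R ≈ 12 mA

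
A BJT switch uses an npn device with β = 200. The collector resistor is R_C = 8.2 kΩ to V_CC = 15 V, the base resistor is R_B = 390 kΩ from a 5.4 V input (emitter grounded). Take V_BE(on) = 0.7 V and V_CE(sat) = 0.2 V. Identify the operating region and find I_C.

Assume active: I_B = (5.4 − 0.7)/390 = 0.0121 mA, giving I_C = β·I_B = 2.41 mA.
But then V_CE = 15 − 2.41×8.2 = -4.76 V < V_CE(sat) = 0.2 V — impossible in the active region.
So the transistor is saturated. With V_CE = 0.2 V, I_C = (V_CC − 0.2)/R_C = 14.8/8.2 = 1.8 mA.
Check: β·I_B = 2.41 mA > I_C = 1.8 mA, confirming saturation.

saturation; I_C ≈ 1.8 mA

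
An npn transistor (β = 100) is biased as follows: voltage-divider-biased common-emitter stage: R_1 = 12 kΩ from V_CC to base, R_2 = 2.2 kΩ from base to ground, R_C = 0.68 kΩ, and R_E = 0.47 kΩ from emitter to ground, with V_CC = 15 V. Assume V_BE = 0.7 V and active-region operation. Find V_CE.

Thevenize the base divider: V_Th = V_CC·R_2/(R_1+R_2) = 15×2.2/14.2 = 2.32 V, R_Th = R_1‖R_2 = 1.86 kΩ.
Base-emitter loop: V_Th = I_B·R_Th + V_BE + (β+1)I_B·R_E, so I_B = (2.32 − 0.7) / (1.86 + 101×0.47) = 0.0329 mA.
I_C = β·I_B = 100×0.0329 = 3.29 mA, and I_E = (β+1)I_B = 3.32 mA.
V_CE = V_CC − I_C·R_C − I_E·R_E = 15 − 3.29×0.68 − 3.32×0.47 = 11.2 V.
V_CE = 11.2 V > 0.2 V confirms active-region operation.

V_CE ≈ 11 V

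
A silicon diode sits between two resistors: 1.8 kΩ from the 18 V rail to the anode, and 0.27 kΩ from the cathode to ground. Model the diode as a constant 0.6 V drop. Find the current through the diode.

The two resistors are in series with the diode, so KVL gives 18 = I·1.8 + 0.6 + I·0.27.
I = (18 − 0.6) / (1.8 + 0.27) kΩ = 17.4 / 2.07 = 8.41 mA.

I ≈ 8.4 mA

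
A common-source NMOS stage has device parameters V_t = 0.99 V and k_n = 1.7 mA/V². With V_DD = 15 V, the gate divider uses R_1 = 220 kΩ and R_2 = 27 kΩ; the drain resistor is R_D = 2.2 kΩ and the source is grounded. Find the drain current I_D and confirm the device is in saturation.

I_D ≈ 0.36 mA

V_G = V_DD·R_2/(R_1+R_2) = 15×27/247 = 1.64 V. With the source grounded, V_GS = V_G = 1.64 V.
Assume saturation: I_D = (k_n/2)(V_GS − V_t)² = (1.7/2)×(1.64 − 0.99)² = 0.85×0.65² = 0.359 mA.
V_DS = V_DD − I_D·R_D = 15 − 0.359×2.2 = 14.2 V.
Saturation requires V_DS ≥ V_GS − V_t = 0.65 V; 14.2 ≥ 0.65 ✓.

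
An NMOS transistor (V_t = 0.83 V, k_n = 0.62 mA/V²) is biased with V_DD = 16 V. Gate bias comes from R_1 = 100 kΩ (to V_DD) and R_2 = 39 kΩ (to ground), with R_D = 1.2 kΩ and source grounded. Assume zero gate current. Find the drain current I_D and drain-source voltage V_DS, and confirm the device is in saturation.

V_G = V_DD·R_2/(R_1+R_2) = 16×39/139 = 4.49 V. With the source grounded, V_GS = V_G = 4.49 V.
Assume saturation: I_D = (k_n/2)(V_GS − V_t)² = (0.62/2)×(4.49 − 0.83)² = 0.31×3.66² = 4.15 mA.
V_DS = V_DD − I_D·R_D = 16 − 4.15×1.2 = 11 V.
Saturation requires V_DS ≥ V_GS − V_t = 3.66 V; 11 ≥ 3.66 ✓.

I_D ≈ 4.2 mA, V_DS ≈ 11 V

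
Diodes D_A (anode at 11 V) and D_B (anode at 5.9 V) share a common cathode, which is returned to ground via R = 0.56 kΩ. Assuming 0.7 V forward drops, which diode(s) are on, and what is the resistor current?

Only D_A conducts; I_R ≈ 18 mA

Assume both conduct. Then node N would need to be at both 11−0.7 = 10.3 V and 5.9−0.7 = 5.2 V, which is impossible.
Assume only D_A conducts: V_N = 11 − 0.7 = 10.3 V, so I_R = 10.3/0.56 = 18.4 mA.
Check D_B: its anode-to-cathode voltage is 5.9 − 10.3 = -4.4 V < 0.7 V, so it is off. The assumption is consistent.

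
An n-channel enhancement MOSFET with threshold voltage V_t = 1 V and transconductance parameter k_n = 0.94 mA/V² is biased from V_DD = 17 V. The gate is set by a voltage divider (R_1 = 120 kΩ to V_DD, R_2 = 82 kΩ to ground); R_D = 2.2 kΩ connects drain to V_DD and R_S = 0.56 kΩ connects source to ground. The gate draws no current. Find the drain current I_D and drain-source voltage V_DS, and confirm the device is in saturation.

V_G = V_DD·R_2/(R_1+R_2) = 17×82/202 = 6.9 V.
Assume saturation: I_D = (k_n/2)(V_GS − V_t)² with V_GS = V_G − I_D·R_S = 6.9 − 0.56·I_D.
Substituting gives 0.147·I_D² − 4.11·I_D + 16.4 = 0, with roots I_D = 4.82 or 23 mA.
The root I_D = 23 mA gives V_GS = -6 V ≤ V_t, so take I_D = 4.82 mA.
Then V_GS = 4.2 V and V_DS = V_DD − I_D(R_D+R_S) = 17 − 4.82×2.76 = 3.7 V.
Saturation requires V_DS ≥ V_GS − V_t = 3.2 V; 3.7 ≥ 3.2 ✓.

I_D ≈ 4.8 mA, V_DS ≈ 3.7 V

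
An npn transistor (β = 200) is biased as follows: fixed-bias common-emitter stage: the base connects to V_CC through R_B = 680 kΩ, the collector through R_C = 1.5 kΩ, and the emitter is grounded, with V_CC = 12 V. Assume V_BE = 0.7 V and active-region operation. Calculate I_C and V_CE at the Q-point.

Base loop: V_CC = I_B·R_B + V_BE, so I_B = (12 − 0.7)/680 kΩ = 0.0166 mA.
In the active region I_C = β·I_B = 200 × 0.0166 = 3.32 mA.
Collector loop: V_CE = V_CC − I_C·R_C = 12 − 3.32×1.5 = 7.01 V.
Since V_CE = 7.01 V > V_CE(sat) ≈ 0.2 V, the transistor is in the active region as assumed.

I_C ≈ 3.3 mA, V_CE ≈ 7 V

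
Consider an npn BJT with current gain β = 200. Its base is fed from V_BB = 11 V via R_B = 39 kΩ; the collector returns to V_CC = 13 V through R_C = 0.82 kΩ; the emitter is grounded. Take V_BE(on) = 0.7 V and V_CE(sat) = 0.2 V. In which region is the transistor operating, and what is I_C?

Assume active: I_B = (11 − 0.7)/39 = 0.264 mA, giving I_C = β·I_B = 52.8 mA.
But then V_CE = 13 − 52.8×0.82 = -30.3 V < V_CE(sat) = 0.2 V — impossible in the active region.
So the transistor is saturated. With V_CE = 0.2 V, I_C = (V_CC − 0.2)/R_C = 12.8/0.82 = 15.6 mA.
Check: β·I_B = 52.8 mA > I_C = 15.6 mA, confirming saturation.

saturation; I_C ≈ 16 mA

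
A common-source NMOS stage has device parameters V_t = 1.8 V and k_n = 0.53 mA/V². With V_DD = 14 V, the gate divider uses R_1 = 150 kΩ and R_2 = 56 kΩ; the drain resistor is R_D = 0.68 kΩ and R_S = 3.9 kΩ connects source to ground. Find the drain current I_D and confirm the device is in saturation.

V_G = V_DD·R_2/(R_1+R_2) = 14×56/206 = 3.81 V.
Assume saturation: I_D = (k_n/2)(V_GS − V_t)² with V_GS = V_G − I_D·R_S = 3.81 − 3.9·I_D.
Substituting gives 4.03·I_D² − 5.15·I_D + 1.07 = 0, with roots I_D = 0.26 or 1.02 mA.
The root I_D = 1.02 mA gives V_GS = -0.159 V ≤ V_t, so take I_D = 0.26 mA.
Then V_GS = 2.79 V and V_DS = V_DD − I_D(R_D+R_S) = 14 − 0.26×4.58 = 12.8 V.
Saturation requires V_DS ≥ V_GS − V_t = 0.991 V; 12.8 ≥ 0.991 ✓.

I_D ≈ 0.26 mA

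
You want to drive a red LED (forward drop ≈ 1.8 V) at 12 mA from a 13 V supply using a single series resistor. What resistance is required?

R ≈ 0.93 kΩ

The resistor drops V_S − V_D = 13 − 1.8 = 11.2 V at 12 mA.
R = 11.2 V / 12 mA = 0.933 kΩ.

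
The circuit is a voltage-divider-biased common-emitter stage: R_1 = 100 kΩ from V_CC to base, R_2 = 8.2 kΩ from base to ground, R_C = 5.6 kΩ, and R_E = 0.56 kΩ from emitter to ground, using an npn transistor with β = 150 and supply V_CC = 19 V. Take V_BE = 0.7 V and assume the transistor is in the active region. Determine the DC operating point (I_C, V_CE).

I_C ≈ 1.2 mA, V_CE ≈ 12 V

Thevenize the base divider: V_Th = V_CC·R_2/(R_1+R_2) = 19×8.2/108 = 1.44 V, R_Th = R_1‖R_2 = 7.58 kΩ.
Base-emitter loop: V_Th = I_B·R_Th + V_BE + (β+1)I_B·R_E, so I_B = (1.44 − 0.7) / (7.58 + 151×0.56) = 0.00803 mA.
I_C = β·I_B = 150×0.00803 = 1.2 mA, and I_E = (β+1)I_B = 1.21 mA.
V_CE = V_CC − I_C·R_C − I_E·R_E = 19 − 1.2×5.6 − 1.21×0.56 = 11.6 V.
V_CE = 11.6 V > 0.2 V confirms active-region operation.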